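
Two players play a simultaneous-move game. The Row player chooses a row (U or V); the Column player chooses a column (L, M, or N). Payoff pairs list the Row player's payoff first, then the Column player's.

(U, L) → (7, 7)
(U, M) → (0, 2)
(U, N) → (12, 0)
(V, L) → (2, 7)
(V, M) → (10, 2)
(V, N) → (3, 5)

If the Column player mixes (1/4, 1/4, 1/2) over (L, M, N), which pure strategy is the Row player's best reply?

U

The Row player's best reply maximizes expected payoff against the mix.
U: (1/4)·7 + (1/4)·0 + (1/2)·12 = 31/4
V: (1/4)·2 + (1/4)·10 + (1/2)·3 = 9/2
Highest expected payoff is 31/4, from U.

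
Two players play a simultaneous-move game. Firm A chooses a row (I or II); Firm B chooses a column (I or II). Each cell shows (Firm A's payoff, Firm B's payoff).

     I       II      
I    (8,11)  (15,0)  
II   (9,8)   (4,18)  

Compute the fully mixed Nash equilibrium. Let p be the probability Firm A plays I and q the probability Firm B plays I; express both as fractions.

p = 10/21, q = 11/12

Each player's mixing probability is pinned down by making the *other* player indifferent.
Firm B indifferent between I and II: p·11 + (1−p)·8 = p·0 + (1−p)·18 ⟹ 8 + 3p = 18 + (-18)p ⟹ p = 10/21.
Firm A indifferent between I and II: q·8 + (1−q)·15 = q·9 + (1−q)·4 ⟹ 15 + (-7)q = 4 + 5q ⟹ q = 11/12.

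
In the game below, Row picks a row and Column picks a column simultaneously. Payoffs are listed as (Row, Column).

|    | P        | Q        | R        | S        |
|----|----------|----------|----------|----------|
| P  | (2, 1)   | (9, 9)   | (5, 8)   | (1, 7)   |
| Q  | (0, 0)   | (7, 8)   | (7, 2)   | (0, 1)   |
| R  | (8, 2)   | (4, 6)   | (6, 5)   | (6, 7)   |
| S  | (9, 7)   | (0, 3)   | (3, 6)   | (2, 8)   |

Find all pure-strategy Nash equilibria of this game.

(P, Q) and (R, S)

A profile is a Nash equilibrium when each player is best-responding to the other.
Row's best responses — vs P: S (payoff 9); vs Q: P (payoff 9); vs R: Q (payoff 7); vs S: R (payoff 6).
Column's best responses — vs P: Q (payoff 9); vs Q: Q (payoff 8); vs R: S (payoff 7); vs S: S (payoff 8).
Mutual best responses occur at (P, Q) and (R, S); at each, neither player gains by switching.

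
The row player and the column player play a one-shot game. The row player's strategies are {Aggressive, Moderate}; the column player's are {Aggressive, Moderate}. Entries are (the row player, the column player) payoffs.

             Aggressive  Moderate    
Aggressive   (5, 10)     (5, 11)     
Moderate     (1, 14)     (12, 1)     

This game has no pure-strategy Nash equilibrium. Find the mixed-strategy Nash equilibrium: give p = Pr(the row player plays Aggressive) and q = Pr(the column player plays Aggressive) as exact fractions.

p = 13/14, q = 7/11

In a mixed NE each player is indifferent between their pure strategies, so the opponent's mix sets the indifference.
The column player indifferent between Aggressive and Moderate: p·10 + (1−p)·14 = p·11 + (1−p)·1 ⟹ 14 + (-4)p = 1 + 10p ⟹ p = 13/14.
The row player indifferent between Aggressive and Moderate: q·5 + (1−q)·5 = q·1 + (1−q)·12 ⟹ 5 + 0q = 12 + (-11)q ⟹ q = 7/11.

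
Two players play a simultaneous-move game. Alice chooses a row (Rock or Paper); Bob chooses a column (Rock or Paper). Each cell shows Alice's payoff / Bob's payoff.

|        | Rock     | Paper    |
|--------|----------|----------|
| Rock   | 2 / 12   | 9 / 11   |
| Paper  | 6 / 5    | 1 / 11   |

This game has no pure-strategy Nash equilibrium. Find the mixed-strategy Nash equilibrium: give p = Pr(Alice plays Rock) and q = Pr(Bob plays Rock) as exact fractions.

p = 6/7, q = 2/3

In a mixed NE each player is indifferent between their pure strategies, so the opponent's mix sets the indifference.
Bob indifferent between Rock and Paper: p·12 + (1−p)·5 = p·11 + (1−p)·11 ⟹ 5 + 7p = 11 + 0p ⟹ p = 6/7.
Alice indifferent between Rock and Paper: q·2 + (1−q)·9 = q·6 + (1−q)·1 ⟹ 9 + (-7)q = 1 + 5q ⟹ q = 2/3.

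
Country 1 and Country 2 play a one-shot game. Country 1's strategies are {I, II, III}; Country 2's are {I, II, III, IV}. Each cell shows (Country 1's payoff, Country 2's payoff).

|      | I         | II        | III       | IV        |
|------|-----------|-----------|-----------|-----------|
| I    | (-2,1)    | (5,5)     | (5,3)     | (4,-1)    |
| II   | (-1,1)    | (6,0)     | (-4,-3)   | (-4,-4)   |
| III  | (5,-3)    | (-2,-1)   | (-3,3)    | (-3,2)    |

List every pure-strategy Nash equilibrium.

A profile is a Nash equilibrium when each player is best-responding to the other.
Country 1's best responses — vs I: III (payoff 5); vs II: II (payoff 6); vs III: I (payoff 5); vs IV: I (payoff 4).
Country 2's best responses — vs I: II (payoff 5); vs II: I (payoff 1); vs III: III (payoff 3).
No cell has both players best-responding. For instance, Country 1's best reply to IV is I, but against I Country 2 prefers II over IV.

No pure-strategy Nash equilibrium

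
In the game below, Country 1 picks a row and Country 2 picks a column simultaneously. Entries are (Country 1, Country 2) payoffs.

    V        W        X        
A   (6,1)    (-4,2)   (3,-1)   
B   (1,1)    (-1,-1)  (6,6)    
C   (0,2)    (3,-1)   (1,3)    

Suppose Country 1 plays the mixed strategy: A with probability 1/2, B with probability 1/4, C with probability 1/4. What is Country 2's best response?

X

Country 2's best reply maximizes expected payoff against the mix.
V: (1/2)·1 + (1/4)·1 + (1/4)·2 = 5/4
W: (1/2)·2 + (1/4)·(-1) + (1/4)·(-1) = 1/2
X: (1/2)·(-1) + (1/4)·6 + (1/4)·3 = 7/4
Highest expected payoff is 7/4, from X.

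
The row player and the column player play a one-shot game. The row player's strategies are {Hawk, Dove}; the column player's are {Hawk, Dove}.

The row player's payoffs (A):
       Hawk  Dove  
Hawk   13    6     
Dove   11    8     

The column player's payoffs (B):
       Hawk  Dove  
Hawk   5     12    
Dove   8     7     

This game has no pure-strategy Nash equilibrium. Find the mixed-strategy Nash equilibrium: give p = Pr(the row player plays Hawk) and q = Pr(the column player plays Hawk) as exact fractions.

Each player's mixing probability is pinned down by making the *other* player indifferent.
The column player indifferent between Hawk and Dove: p·5 + (1−p)·8 = p·12 + (1−p)·7 ⟹ 8 + (-3)p = 7 + 5p ⟹ p = 1/8.
The row player indifferent between Hawk and Dove: q·13 + (1−q)·6 = q·11 + (1−q)·8 ⟹ 6 + 7q = 8 + 3q ⟹ q = 1/2.

p = 1/8, q = 1/2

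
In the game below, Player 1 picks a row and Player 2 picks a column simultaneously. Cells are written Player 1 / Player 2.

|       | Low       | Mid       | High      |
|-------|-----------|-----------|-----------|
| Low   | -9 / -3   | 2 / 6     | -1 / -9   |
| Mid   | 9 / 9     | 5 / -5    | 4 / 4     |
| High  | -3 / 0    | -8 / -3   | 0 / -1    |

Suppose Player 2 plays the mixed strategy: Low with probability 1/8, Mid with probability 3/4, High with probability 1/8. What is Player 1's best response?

Mid

Player 1's best reply maximizes expected payoff against the mix.
Low: (1/8)·(-9) + (3/4)·2 + (1/8)·(-1) = 1/4
Mid: (1/8)·9 + (3/4)·5 + (1/8)·4 = 43/8
High: (1/8)·(-3) + (3/4)·(-8) + (1/8)·0 = -51/8
Highest expected payoff is 43/8, from Mid.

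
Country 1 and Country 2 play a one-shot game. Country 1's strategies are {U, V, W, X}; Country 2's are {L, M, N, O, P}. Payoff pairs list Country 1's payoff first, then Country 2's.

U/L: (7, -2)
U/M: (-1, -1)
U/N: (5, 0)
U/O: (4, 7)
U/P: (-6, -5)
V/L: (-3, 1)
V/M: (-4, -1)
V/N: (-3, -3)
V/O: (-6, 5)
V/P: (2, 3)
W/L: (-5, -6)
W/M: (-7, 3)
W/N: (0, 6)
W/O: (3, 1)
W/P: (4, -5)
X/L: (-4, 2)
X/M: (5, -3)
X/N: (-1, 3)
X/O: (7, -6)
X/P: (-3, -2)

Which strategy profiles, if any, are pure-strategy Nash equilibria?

Find each player's best response to every opponent strategy; NE are the intersections.
Country 1's best responses — vs L: U (payoff 7); vs M: X (payoff 5); vs N: U (payoff 5); vs O: X (payoff 7); vs P: W (payoff 4).
Country 2's best responses — vs U: O (payoff 7); vs V: O (payoff 5); vs W: N (payoff 6); vs X: N (payoff 3).
No cell has both players best-responding. For instance, Country 1's best reply to M is X, but against X Country 2 prefers N over M.

None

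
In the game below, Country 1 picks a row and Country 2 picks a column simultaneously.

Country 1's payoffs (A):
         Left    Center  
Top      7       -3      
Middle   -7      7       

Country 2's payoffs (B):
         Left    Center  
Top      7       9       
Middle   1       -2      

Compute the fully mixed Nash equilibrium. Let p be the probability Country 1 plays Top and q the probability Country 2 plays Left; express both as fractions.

p = 3/5, q = 5/12

Each player's mixing probability is pinned down by making the *other* player indifferent.
Country 2 indifferent between Left and Center: p·7 + (1−p)·1 = p·9 + (1−p)·(-2) ⟹ 1 + 6p = (-2) + 11p ⟹ p = 3/5.
Country 1 indifferent between Top and Middle: q·7 + (1−q)·(-3) = q·(-7) + (1−q)·7 ⟹ (-3) + 10q = 7 + (-14)q ⟹ q = 5/12.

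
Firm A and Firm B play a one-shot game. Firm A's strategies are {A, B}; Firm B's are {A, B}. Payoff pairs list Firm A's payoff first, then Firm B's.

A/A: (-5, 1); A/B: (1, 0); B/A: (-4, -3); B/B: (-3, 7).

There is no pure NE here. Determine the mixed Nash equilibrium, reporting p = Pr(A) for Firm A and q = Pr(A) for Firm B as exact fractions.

p = 10/11, q = 4/5

Each player's mixing probability is pinned down by making the *other* player indifferent.
Firm B indifferent between A and B: p·1 + (1−p)·(-3) = p·0 + (1−p)·7 ⟹ (-3) + 4p = 7 + (-7)p ⟹ p = 10/11.
Firm A indifferent between A and B: q·(-5) + (1−q)·1 = q·(-4) + (1−q)·(-3) ⟹ 1 + (-6)q = (-3) + (-1)q ⟹ q = 4/5.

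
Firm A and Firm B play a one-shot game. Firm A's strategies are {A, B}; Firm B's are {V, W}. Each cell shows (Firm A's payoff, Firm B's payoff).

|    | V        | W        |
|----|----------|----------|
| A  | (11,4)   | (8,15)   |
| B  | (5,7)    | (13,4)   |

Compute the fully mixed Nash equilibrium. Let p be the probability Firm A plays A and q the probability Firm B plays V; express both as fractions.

Each player's mixing probability is pinned down by making the *other* player indifferent.
Firm B indifferent between V and W: p·4 + (1−p)·7 = p·15 + (1−p)·4 ⟹ 7 + (-3)p = 4 + 11p ⟹ p = 3/14.
Firm A indifferent between A and B: q·11 + (1−q)·8 = q·5 + (1−q)·13 ⟹ 8 + 3q = 13 + (-8)q ⟹ q = 5/11.

p = 3/14, q = 5/11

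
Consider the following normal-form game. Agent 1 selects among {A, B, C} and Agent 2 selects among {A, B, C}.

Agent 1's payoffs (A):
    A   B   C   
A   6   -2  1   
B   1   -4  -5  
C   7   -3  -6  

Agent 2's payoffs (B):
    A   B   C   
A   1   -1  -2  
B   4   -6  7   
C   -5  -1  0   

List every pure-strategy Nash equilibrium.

There is no pure-strategy Nash equilibrium

Check mutual best responses: a cell is a NE iff neither player can gain by unilaterally deviating.
Agent 1's best responses — vs A: C (payoff 7); vs B: A (payoff -2); vs C: A (payoff 1).
Agent 2's best responses — vs A: A (payoff 1); vs B: C (payoff 7); vs C: C (payoff 0).
No cell has both players best-responding. For instance, Agent 1's best reply to C is A, but against A Agent 2 prefers A over C.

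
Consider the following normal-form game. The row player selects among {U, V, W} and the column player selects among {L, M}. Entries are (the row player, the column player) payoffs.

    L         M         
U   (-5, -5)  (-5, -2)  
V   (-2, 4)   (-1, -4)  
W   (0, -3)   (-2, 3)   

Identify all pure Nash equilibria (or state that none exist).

Check mutual best responses: a cell is a NE iff neither player can gain by unilaterally deviating.
The row player's best responses — vs L: W (payoff 0); vs M: V (payoff -1).
The column player's best responses — vs U: M (payoff -2); vs V: L (payoff 4); vs W: M (payoff 3).
No cell has both players best-responding. For instance, the row player's best reply to L is W, but against W the column player prefers M over L.

There is no pure-strategy Nash equilibrium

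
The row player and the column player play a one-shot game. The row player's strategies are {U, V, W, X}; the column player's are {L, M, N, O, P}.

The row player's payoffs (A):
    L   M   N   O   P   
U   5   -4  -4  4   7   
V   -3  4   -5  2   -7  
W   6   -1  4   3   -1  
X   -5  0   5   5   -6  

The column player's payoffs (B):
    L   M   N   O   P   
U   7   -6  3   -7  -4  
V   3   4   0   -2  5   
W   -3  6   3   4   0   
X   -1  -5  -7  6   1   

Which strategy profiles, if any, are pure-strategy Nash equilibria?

Check mutual best responses: a cell is a NE iff neither player can gain by unilaterally deviating.
The row player's best responses — vs L: W (payoff 6); vs M: V (payoff 4); vs N: X (payoff 5); vs O: X (payoff 5); vs P: U (payoff 7).
The column player's best responses — vs U: L (payoff 7); vs V: P (payoff 5); vs W: M (payoff 6); vs X: O (payoff 6).
The only mutual best response is (X, O); neither player gains by switching there.

(X, O)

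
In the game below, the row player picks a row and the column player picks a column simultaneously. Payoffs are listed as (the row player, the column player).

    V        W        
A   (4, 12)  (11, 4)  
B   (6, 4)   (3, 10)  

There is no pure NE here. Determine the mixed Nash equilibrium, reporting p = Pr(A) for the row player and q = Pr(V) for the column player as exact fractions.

Each player's mixing probability is pinned down by making the *other* player indifferent.
The column player indifferent between V and W: p·12 + (1−p)·4 = p·4 + (1−p)·10 ⟹ 4 + 8p = 10 + (-6)p ⟹ p = 3/7.
The row player indifferent between A and B: q·4 + (1−q)·11 = q·6 + (1−q)·3 ⟹ 11 + (-7)q = 3 + 3q ⟹ q = 4/5.

p = 3/7, q = 4/5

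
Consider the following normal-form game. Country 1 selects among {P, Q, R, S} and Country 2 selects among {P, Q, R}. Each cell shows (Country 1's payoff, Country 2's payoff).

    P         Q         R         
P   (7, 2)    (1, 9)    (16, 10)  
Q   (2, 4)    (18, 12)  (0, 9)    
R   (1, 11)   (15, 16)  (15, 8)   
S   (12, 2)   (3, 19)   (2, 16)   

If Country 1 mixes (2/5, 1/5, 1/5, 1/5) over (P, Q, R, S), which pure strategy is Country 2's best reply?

Country 2's best reply maximizes expected payoff against the mix.
P: (2/5)·2 + (1/5)·4 + (1/5)·11 + (1/5)·2 = 21/5
Q: (2/5)·9 + (1/5)·12 + (1/5)·16 + (1/5)·19 = 13
R: (2/5)·10 + (1/5)·9 + (1/5)·8 + (1/5)·16 = 53/5
Highest expected payoff is 13, from Q.

Q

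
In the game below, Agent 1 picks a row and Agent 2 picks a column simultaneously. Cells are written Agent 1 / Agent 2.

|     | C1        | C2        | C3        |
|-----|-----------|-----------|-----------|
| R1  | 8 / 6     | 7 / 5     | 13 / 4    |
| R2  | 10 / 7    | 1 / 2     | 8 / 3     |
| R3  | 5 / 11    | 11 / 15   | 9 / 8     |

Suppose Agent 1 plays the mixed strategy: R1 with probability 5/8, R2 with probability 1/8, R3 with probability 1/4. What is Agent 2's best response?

Compute Agent 2's expected payoff from each pure strategy against the given mix.
C1: (5/8)·6 + (1/8)·7 + (1/4)·11 = 59/8
C2: (5/8)·5 + (1/8)·2 + (1/4)·15 = 57/8
C3: (5/8)·4 + (1/8)·3 + (1/4)·8 = 39/8
Highest expected payoff is 59/8, from C1.

C1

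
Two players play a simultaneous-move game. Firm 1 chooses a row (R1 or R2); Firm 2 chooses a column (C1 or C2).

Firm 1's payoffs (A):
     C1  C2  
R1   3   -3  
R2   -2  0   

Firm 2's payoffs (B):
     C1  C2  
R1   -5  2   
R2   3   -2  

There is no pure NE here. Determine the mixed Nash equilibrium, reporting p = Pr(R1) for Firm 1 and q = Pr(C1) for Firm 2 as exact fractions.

p = 5/12, q = 3/8

Each player's mixing probability is pinned down by making the *other* player indifferent.
Firm 2 indifferent between C1 and C2: p·(-5) + (1−p)·3 = p·2 + (1−p)·(-2) ⟹ 3 + (-8)p = (-2) + 4p ⟹ p = 5/12.
Firm 1 indifferent between R1 and R2: q·3 + (1−q)·(-3) = q·(-2) + (1−q)·0 ⟹ (-3) + 6q = 0 + (-2)q ⟹ q = 3/8.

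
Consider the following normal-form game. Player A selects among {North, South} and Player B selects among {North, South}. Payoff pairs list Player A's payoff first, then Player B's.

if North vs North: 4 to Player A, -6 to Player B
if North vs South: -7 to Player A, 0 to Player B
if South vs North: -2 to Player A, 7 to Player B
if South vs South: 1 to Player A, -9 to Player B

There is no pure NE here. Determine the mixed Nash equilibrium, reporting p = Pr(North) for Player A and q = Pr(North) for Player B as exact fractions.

Each player's mixing probability is pinned down by making the *other* player indifferent.
Player B indifferent between North and South: p·(-6) + (1−p)·7 = p·0 + (1−p)·(-9) ⟹ 7 + (-13)p = (-9) + 9p ⟹ p = 8/11.
Player A indifferent between North and South: q·4 + (1−q)·(-7) = q·(-2) + (1−q)·1 ⟹ (-7) + 11q = 1 + (-3)q ⟹ q = 4/7.

p = 8/11, q = 4/7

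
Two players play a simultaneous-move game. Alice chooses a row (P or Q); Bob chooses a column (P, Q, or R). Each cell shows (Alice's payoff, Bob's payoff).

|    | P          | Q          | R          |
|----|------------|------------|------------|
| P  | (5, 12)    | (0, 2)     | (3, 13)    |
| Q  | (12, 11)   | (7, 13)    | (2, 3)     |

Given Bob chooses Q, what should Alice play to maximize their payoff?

With Bob fixed at Q, Alice's payoffs are: P → 0, Q → 7.
The maximum is 7, achieved by Q.

Q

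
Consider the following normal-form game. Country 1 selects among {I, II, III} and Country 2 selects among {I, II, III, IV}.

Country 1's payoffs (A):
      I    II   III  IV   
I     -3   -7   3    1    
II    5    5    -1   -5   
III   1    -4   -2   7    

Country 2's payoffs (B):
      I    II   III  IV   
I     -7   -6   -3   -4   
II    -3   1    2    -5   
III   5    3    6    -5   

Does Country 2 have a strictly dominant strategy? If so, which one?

III

Check whether one of Country 2's strategies beats all alternatives regardless of what the opponent does.
III strictly dominates: vs I: -3 > each of {-7, -6, -4}; vs II: 2 > each of {-3, 1, -5}; vs III: 6 > each of {5, 3, -5}.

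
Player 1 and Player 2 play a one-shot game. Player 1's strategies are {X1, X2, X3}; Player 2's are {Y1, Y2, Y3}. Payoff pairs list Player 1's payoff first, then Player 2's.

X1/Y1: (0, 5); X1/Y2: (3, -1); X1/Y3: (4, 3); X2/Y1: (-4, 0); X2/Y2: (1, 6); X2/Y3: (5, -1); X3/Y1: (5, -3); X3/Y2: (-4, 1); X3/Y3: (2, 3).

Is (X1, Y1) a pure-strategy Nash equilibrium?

No

Holding Player 2 at Y1: Player 1 gets 0 from X1 but could get 5 by switching to X3. Player 1 has a profitable deviation.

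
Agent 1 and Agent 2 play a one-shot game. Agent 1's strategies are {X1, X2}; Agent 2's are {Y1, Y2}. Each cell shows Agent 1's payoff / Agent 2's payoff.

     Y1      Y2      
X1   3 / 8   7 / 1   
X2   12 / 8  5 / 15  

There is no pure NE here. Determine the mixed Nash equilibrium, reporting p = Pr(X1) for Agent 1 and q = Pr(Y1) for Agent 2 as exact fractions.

p = 1/2, q = 2/11

Each player's mixing probability is pinned down by making the *other* player indifferent.
Agent 2 indifferent between Y1 and Y2: p·8 + (1−p)·8 = p·1 + (1−p)·15 ⟹ 8 + 0p = 15 + (-14)p ⟹ p = 1/2.
Agent 1 indifferent between X1 and X2: q·3 + (1−q)·7 = q·12 + (1−q)·5 ⟹ 7 + (-4)q = 5 + 7q ⟹ q = 2/11.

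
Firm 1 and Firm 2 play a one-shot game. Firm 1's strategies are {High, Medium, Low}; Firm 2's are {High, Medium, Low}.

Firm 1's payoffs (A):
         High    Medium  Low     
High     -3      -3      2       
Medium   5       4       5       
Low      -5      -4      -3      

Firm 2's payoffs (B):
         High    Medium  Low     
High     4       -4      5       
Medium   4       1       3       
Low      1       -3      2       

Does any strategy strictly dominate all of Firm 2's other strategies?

Check whether one of Firm 2's strategies beats all alternatives regardless of what the opponent does.
High is not dominant: against High, Low gives 5 > 4.
Medium is not dominant: against High, High gives 4 > -4.
Low is not dominant: against Medium, High gives 4 > 3.
No single strategy is best against every opponent action.

None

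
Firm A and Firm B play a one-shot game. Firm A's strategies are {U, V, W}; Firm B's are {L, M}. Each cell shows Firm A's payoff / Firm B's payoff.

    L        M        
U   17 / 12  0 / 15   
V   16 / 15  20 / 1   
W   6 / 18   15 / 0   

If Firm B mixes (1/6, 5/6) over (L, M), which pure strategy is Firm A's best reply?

V

Firm A's best reply maximizes expected payoff against the mix.
U: (1/6)·17 + (5/6)·0 = 17/6
V: (1/6)·16 + (5/6)·20 = 58/3
W: (1/6)·6 + (5/6)·15 = 27/2
Highest expected payoff is 58/3, from V.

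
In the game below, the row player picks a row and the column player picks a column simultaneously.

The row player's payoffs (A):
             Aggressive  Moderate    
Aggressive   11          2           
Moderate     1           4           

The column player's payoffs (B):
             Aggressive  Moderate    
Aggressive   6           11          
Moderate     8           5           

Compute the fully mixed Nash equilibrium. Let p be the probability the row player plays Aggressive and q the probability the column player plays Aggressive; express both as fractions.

In a mixed NE each player is indifferent between their pure strategies, so the opponent's mix sets the indifference.
The column player indifferent between Aggressive and Moderate: p·6 + (1−p)·8 = p·11 + (1−p)·5 ⟹ 8 + (-2)p = 5 + 6p ⟹ p = 3/8.
The row player indifferent between Aggressive and Moderate: q·11 + (1−q)·2 = q·1 + (1−q)·4 ⟹ 2 + 9q = 4 + (-3)q ⟹ q = 1/6.

p = 3/8, q = 1/6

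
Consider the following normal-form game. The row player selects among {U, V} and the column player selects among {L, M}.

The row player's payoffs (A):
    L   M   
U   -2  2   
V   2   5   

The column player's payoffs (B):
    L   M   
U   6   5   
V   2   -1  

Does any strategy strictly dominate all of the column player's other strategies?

Check whether one of the column player's strategies beats all alternatives regardless of what the opponent does.
L strictly dominates: vs U: 6 > 5; vs V: 2 > -1.

L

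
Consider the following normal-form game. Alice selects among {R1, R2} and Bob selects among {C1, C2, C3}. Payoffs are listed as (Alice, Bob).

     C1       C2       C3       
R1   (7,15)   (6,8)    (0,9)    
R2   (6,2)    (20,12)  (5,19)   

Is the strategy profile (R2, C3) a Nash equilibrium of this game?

Holding Bob at C3: Alice gets 5 from R2, versus 0 from R1. No profitable deviation for Alice.
Holding Alice at R2: Bob gets 19 from C3, versus 2 from C1, 12 from C2. No profitable deviation for Bob either.

Yes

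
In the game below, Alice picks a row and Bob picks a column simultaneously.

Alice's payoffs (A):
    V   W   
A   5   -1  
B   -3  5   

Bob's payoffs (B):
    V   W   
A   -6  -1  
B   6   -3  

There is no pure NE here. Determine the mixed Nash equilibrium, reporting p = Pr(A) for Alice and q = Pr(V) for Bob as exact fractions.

Each player's mixing probability is pinned down by making the *other* player indifferent.
Bob indifferent between V and W: p·(-6) + (1−p)·6 = p·(-1) + (1−p)·(-3) ⟹ 6 + (-12)p = (-3) + 2p ⟹ p = 9/14.
Alice indifferent between A and B: q·5 + (1−q)·(-1) = q·(-3) + (1−q)·5 ⟹ (-1) + 6q = 5 + (-8)q ⟹ q = 3/7.

p = 9/14, q = 3/7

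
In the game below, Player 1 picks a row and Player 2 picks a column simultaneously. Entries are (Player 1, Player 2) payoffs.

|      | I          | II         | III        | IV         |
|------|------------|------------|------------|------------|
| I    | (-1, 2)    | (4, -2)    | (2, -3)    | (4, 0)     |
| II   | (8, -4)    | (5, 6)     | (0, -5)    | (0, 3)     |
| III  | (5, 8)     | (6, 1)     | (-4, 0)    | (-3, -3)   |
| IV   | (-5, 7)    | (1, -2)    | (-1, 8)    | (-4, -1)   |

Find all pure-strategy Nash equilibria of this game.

There is no pure-strategy Nash equilibrium

Check mutual best responses: a cell is a NE iff neither player can gain by unilaterally deviating.
Player 1's best responses — vs I: II (payoff 8); vs II: III (payoff 6); vs III: I (payoff 2); vs IV: I (payoff 4).
Player 2's best responses — vs I: I (payoff 2); vs II: II (payoff 6); vs III: I (payoff 8); vs IV: III (payoff 8).
No cell has both players best-responding. For instance, Player 1's best reply to IV is I, but against I Player 2 prefers I over IV.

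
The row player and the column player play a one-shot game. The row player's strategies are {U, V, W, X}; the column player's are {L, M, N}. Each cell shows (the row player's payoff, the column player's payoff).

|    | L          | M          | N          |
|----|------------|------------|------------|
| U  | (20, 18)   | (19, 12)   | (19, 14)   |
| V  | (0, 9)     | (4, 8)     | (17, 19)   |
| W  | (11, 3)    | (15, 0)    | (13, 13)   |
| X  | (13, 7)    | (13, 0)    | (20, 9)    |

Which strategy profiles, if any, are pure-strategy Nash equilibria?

(U, L) and (X, N)

Check mutual best responses: a cell is a NE iff neither player can gain by unilaterally deviating.
The row player's best responses — vs L: U (payoff 20); vs M: U (payoff 19); vs N: X (payoff 20).
The column player's best responses — vs U: L (payoff 18); vs V: N (payoff 19); vs W: N (payoff 13); vs X: N (payoff 9).
Mutual best responses occur at (U, L) and (X, N); at each, neither player gains by switching.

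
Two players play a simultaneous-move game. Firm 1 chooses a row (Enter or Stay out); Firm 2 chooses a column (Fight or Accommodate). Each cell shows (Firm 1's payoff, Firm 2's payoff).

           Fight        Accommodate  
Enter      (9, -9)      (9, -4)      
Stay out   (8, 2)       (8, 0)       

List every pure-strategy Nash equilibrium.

(Enter, Accommodate)

Find each player's best response to every opponent strategy; NE are the intersections.
Firm 1's best responses — vs Fight: Enter (payoff 9); vs Accommodate: Enter (payoff 9).
Firm 2's best responses — vs Enter: Accommodate (payoff -4); vs Stay out: Fight (payoff 2).
The only mutual best response is (Enter, Accommodate); neither player gains by switching there.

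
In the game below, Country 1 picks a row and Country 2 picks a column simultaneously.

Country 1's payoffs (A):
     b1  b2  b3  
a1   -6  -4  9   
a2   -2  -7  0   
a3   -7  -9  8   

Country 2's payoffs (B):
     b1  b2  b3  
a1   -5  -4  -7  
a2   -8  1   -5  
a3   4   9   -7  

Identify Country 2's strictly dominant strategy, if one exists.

b2

Check whether one of Country 2's strategies beats all alternatives regardless of what the opponent does.
b2 strictly dominates: vs a1: -4 > each of {-5, -7}; vs a2: 1 > each of {-8, -5}; vs a3: 9 > each of {4, -7}.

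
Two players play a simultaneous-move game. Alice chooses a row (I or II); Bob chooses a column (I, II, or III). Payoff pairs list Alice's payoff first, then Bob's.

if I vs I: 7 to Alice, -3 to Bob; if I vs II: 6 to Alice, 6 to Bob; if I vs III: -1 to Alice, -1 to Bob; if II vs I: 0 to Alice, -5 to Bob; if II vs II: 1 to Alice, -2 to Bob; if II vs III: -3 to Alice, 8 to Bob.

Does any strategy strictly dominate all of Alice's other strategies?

Check whether one of Alice's strategies beats all alternatives regardless of what the opponent does.
I strictly dominates: vs I: 7 > 0; vs II: 6 > 1; vs III: -1 > -3.

I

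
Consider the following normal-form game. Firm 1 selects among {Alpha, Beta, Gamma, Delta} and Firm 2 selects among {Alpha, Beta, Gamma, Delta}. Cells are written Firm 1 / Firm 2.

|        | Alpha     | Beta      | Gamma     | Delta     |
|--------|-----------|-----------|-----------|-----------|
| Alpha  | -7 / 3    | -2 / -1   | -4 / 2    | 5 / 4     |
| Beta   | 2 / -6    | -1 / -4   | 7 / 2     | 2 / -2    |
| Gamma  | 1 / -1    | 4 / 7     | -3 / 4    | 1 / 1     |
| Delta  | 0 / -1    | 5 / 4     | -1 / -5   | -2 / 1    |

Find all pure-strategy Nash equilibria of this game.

Find each player's best response to every opponent strategy; NE are the intersections.
Firm 1's best responses — vs Alpha: Beta (payoff 2); vs Beta: Delta (payoff 5); vs Gamma: Beta (payoff 7); vs Delta: Alpha (payoff 5).
Firm 2's best responses — vs Alpha: Delta (payoff 4); vs Beta: Gamma (payoff 2); vs Gamma: Beta (payoff 7); vs Delta: Beta (payoff 4).
Mutual best responses occur at (Alpha, Delta), (Beta, Gamma), and (Delta, Beta); at each, neither player gains by switching.

(Alpha, Delta), (Beta, Gamma), and (Delta, Beta)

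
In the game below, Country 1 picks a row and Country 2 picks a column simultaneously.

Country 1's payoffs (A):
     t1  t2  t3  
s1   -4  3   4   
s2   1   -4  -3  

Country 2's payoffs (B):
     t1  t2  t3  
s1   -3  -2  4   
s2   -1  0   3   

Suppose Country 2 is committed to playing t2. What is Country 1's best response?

With Country 2 fixed at t2, Country 1's payoffs are: s1 → 3, s2 → -4.
The maximum is 3, achieved by s1.

s1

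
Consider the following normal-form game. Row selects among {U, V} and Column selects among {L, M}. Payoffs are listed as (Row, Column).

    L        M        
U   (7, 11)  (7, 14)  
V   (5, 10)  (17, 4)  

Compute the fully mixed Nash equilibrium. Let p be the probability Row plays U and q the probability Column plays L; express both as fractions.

Each player's mixing probability is pinned down by making the *other* player indifferent.
Column indifferent between L and M: p·11 + (1−p)·10 = p·14 + (1−p)·4 ⟹ 10 + 1p = 4 + 10p ⟹ p = 2/3.
Row indifferent between U and V: q·7 + (1−q)·7 = q·5 + (1−q)·17 ⟹ 7 + 0q = 17 + (-12)q ⟹ q = 5/6.

p = 2/3, q = 5/6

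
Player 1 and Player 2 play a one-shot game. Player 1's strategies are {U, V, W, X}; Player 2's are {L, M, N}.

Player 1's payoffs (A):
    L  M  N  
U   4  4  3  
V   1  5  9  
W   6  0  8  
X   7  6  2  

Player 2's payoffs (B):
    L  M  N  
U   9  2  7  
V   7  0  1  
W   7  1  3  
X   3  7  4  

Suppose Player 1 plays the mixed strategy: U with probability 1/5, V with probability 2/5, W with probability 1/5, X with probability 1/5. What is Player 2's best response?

L

Compute Player 2's expected payoff from each pure strategy against the given mix.
L: (1/5)·9 + (2/5)·7 + (1/5)·7 + (1/5)·3 = 33/5
M: (1/5)·2 + (2/5)·0 + (1/5)·1 + (1/5)·7 = 2
N: (1/5)·7 + (2/5)·1 + (1/5)·3 + (1/5)·4 = 16/5
Highest expected payoff is 33/5, from L.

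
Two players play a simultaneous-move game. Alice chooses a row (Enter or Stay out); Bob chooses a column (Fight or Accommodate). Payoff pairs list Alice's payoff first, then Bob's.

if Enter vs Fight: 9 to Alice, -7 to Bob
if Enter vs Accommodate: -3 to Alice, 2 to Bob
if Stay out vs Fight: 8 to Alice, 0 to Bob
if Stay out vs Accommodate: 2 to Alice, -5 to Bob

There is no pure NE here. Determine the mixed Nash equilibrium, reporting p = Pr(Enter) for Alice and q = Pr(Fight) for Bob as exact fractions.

p = 5/14, q = 5/6

In a mixed NE each player is indifferent between their pure strategies, so the opponent's mix sets the indifference.
Bob indifferent between Fight and Accommodate: p·(-7) + (1−p)·0 = p·2 + (1−p)·(-5) ⟹ 0 + (-7)p = (-5) + 7p ⟹ p = 5/14.
Alice indifferent between Enter and Stay out: q·9 + (1−q)·(-3) = q·8 + (1−q)·2 ⟹ (-3) + 12q = 2 + 6q ⟹ q = 5/6.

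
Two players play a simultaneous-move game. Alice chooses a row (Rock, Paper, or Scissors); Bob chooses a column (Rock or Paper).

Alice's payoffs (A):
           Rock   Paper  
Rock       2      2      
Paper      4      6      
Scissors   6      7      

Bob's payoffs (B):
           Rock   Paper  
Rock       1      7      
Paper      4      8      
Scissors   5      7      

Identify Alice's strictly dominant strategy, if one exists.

Check whether one of Alice's strategies beats all alternatives regardless of what the opponent does.
Scissors strictly dominates: vs Rock: 6 > each of {2, 4}; vs Paper: 7 > each of {2, 6}.

Scissors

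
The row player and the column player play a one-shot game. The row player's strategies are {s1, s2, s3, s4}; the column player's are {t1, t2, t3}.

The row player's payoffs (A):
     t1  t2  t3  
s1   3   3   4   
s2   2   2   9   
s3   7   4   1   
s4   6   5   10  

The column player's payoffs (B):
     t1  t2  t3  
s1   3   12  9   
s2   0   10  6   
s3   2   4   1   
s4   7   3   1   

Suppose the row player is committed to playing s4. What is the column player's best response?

t1

With the row player fixed at s4, the column player's payoffs are: t1 → 7, t2 → 3, t3 → 1.
The maximum is 7, achieved by t1.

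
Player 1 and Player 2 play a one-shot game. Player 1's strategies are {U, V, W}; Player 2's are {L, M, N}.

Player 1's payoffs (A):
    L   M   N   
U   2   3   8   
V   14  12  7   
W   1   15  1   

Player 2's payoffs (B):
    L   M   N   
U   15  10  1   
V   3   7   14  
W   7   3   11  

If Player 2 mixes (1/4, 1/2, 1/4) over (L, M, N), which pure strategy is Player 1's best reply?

V

Compute Player 1's expected payoff from each pure strategy against the given mix.
U: (1/4)·2 + (1/2)·3 + (1/4)·8 = 4
V: (1/4)·14 + (1/2)·12 + (1/4)·7 = 45/4
W: (1/4)·1 + (1/2)·15 + (1/4)·1 = 8
Highest expected payoff is 45/4, from V.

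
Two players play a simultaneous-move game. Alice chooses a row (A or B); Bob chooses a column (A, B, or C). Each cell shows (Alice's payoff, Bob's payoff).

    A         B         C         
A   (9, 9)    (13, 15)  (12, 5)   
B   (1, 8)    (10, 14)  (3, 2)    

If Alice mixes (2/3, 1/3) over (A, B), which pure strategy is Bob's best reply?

Compute Bob's expected payoff from each pure strategy against the given mix.
A: (2/3)·9 + (1/3)·8 = 26/3
B: (2/3)·15 + (1/3)·14 = 44/3
C: (2/3)·5 + (1/3)·2 = 4
Highest expected payoff is 44/3, from B.

B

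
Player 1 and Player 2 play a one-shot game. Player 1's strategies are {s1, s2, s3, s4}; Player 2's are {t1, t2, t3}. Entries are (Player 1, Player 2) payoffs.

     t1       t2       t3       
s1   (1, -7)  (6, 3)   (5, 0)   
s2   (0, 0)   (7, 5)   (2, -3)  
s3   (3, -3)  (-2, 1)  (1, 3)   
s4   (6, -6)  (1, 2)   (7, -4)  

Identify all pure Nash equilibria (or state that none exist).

A profile is a Nash equilibrium when each player is best-responding to the other.
Player 1's best responses — vs t1: s4 (payoff 6); vs t2: s2 (payoff 7); vs t3: s4 (payoff 7).
Player 2's best responses — vs s1: t2 (payoff 3); vs s2: t2 (payoff 5); vs s3: t3 (payoff 3); vs s4: t2 (payoff 2).
The only mutual best response is (s2, t2); neither player gains by switching there.

(s2, t2)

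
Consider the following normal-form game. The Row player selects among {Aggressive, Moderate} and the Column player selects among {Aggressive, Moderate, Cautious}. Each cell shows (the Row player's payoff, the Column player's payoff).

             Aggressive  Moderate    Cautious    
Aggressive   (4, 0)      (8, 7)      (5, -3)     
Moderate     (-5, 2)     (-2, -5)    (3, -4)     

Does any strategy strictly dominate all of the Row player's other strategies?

A strategy is strictly dominant if it gives the Row player a strictly higher payoff than every other strategy, against every choice by the opponent.
Aggressive strictly dominates: vs Aggressive: 4 > -5; vs Moderate: 8 > -2; vs Cautious: 5 > 3.

Aggressive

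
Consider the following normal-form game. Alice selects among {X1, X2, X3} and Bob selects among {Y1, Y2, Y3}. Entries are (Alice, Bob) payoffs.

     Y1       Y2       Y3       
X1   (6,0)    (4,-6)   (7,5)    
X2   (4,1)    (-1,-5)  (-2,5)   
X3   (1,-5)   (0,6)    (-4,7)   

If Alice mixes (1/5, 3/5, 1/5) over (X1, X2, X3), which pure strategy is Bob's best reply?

Y3

Bob's best reply maximizes expected payoff against the mix.
Y1: (1/5)·0 + (3/5)·1 + (1/5)·(-5) = -2/5
Y2: (1/5)·(-6) + (3/5)·(-5) + (1/5)·6 = -3
Y3: (1/5)·5 + (3/5)·5 + (1/5)·7 = 27/5
Highest expected payoff is 27/5, from Y3.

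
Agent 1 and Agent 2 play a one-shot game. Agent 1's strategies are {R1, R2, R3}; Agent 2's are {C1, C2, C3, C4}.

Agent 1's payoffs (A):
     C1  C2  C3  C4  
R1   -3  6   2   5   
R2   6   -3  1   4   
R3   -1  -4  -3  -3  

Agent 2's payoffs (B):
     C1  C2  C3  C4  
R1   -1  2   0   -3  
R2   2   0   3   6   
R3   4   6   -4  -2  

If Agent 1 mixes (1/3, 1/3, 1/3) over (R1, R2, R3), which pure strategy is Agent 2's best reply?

Compute Agent 2's expected payoff from each pure strategy against the given mix.
C1: (1/3)·(-1) + (1/3)·2 + (1/3)·4 = 5/3
C2: (1/3)·2 + (1/3)·0 + (1/3)·6 = 8/3
C3: (1/3)·0 + (1/3)·3 + (1/3)·(-4) = -1/3
C4: (1/3)·(-3) + (1/3)·6 + (1/3)·(-2) = 1/3
Highest expected payoff is 8/3, from C2.

C2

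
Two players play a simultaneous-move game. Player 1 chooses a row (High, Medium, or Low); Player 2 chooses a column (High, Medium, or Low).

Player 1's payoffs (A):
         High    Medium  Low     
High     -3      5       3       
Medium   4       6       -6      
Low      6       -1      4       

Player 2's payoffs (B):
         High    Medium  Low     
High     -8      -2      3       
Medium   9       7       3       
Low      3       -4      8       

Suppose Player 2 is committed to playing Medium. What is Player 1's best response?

With Player 2 fixed at Medium, Player 1's payoffs are: High → 5, Medium → 6, Low → -1.
The maximum is 6, achieved by Medium.

Medium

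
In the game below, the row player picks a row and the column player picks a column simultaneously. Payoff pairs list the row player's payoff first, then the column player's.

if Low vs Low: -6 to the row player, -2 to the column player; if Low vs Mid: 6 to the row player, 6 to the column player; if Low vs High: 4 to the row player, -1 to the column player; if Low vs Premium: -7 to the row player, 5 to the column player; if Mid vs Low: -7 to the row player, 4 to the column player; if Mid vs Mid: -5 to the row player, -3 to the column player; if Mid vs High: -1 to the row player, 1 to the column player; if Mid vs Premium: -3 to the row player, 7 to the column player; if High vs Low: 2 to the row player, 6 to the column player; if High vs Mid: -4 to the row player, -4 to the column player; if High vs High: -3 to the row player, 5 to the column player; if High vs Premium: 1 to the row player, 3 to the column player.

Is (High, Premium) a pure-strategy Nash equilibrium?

Holding the column player at Premium: the row player gets 1 from High, versus -7 from Low, -3 from Mid. No profitable deviation for the row player.
Holding the row player at High: the column player gets 3 from Premium but could get 6 by switching to Low. The column player has a profitable deviation.

No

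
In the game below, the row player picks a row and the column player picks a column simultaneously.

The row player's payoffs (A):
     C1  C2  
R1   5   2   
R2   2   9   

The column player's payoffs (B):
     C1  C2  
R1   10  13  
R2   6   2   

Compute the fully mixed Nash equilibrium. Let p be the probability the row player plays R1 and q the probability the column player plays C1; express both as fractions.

In a mixed NE each player is indifferent between their pure strategies, so the opponent's mix sets the indifference.
The column player indifferent between C1 and C2: p·10 + (1−p)·6 = p·13 + (1−p)·2 ⟹ 6 + 4p = 2 + 11p ⟹ p = 4/7.
The row player indifferent between R1 and R2: q·5 + (1−q)·2 = q·2 + (1−q)·9 ⟹ 2 + 3q = 9 + (-7)q ⟹ q = 7/10.

p = 4/7, q = 7/10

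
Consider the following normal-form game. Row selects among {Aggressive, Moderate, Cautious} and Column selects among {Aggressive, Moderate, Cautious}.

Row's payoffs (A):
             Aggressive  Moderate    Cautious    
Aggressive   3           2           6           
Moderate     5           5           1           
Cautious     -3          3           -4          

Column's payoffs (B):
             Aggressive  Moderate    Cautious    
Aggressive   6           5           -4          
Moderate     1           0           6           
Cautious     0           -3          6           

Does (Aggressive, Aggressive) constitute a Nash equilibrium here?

No

Holding Column at Aggressive: Row gets 3 from Aggressive but could get 5 by switching to Moderate. Row has a profitable deviation.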